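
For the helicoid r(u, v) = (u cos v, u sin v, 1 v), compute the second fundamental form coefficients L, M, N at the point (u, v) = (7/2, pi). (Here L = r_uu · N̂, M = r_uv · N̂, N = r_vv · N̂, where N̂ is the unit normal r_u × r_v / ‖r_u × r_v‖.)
L = 0;  M = -2*sqrt(53)/53;  N = 0

Compute the unit normal N̂(u, v) = (sin(v)/sqrt(u^2 + 1), -cos(v)/sqrt(u^2 + 1), u/sqrt(u^2 + 1)), and the second partials r_uu, r_uv, r_vv. Take dot products:
  L(u, v) = r_uu · N̂ = 0,
  M(u, v) = r_uv · N̂ = -1/sqrt(u^2 + 1),
  N(u, v) = r_vv · N̂ = 0.
Evaluating at (u, v) = (7/2, pi):
  L = 0, M = -2*sqrt(53)/53, N = 0.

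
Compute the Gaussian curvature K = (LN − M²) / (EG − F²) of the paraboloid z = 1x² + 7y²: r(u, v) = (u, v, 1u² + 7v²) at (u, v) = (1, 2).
K = 28/622521

Coefficients of the first fundamental form: E = 4*u^2 + 1, F = 28*u*v, G = 196*v^2 + 1.
Coefficients of the second fundamental form: L = 2/sqrt(4*u^2 + 196*v^2 + 1), M = 0, N = 14/sqrt(4*u^2 + 196*v^2 + 1).
Assemble K = (LN − M²)/(EG − F²) = 28/(16*u^4 + 1568*u^2*v^2 + 8*u^2 + 38416*v^4 + 392*v^2 + 1). At (u, v) = (1, 2): K = 28/622521.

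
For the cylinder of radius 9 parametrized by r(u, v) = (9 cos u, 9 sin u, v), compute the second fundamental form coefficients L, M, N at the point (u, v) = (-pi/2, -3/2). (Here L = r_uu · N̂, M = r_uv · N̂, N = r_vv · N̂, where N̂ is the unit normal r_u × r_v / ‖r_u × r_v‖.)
L = -9;  M = 0;  N = 0

Compute the unit normal N̂(u, v) = (cos(u), sin(u), 0), and the second partials r_uu, r_uv, r_vv. Take dot products:
  L(u, v) = r_uu · N̂ = -9,
  M(u, v) = r_uv · N̂ = 0,
  N(u, v) = r_vv · N̂ = 0.
Evaluating at (u, v) = (-pi/2, -3/2):
  L = -9, M = 0, N = 0.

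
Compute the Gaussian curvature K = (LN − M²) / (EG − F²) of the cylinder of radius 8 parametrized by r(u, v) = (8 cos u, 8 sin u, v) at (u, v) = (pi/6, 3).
K = 0

Coefficients of the first fundamental form: E = 64, F = 0, G = 1.
Coefficients of the second fundamental form: L = -8, M = 0, N = 0.
Assemble K = (LN − M²)/(EG − F²) = 0. At (u, v) = (pi/6, 3): K = 0.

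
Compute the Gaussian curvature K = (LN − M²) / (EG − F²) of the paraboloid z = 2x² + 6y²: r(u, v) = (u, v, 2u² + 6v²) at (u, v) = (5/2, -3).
K = 48/1951609

Coefficients of the first fundamental form: E = 16*u^2 + 1, F = 48*u*v, G = 144*v^2 + 1.
Coefficients of the second fundamental form: L = 4/sqrt(16*u^2 + 144*v^2 + 1), M = 0, N = 12/sqrt(16*u^2 + 144*v^2 + 1).
Assemble K = (LN − M²)/(EG − F²) = 48/(256*u^4 + 4608*u^2*v^2 + 32*u^2 + 20736*v^4 + 288*v^2 + 1). At (u, v) = (5/2, -3): K = 48/1951609.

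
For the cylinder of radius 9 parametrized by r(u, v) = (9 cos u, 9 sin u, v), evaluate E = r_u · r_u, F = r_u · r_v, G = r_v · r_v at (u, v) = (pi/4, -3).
E = 81;  F = 0;  G = 1

Partials: r_u = (-9*sin(u), 9*cos(u), 0), r_v = (0, 0, 1). As functions of (u, v):
  E = r_u · r_u = 81,
  F = r_u · r_v = 0,
  G = r_v · r_v = 1.
Evaluating at (u, v) = (pi/4, -3): E = 81, F = 0, G = 1.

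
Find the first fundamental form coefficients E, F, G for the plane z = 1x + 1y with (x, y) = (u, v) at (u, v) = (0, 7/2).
E = 2;  F = 1;  G = 2

Partials: r_u = (1, 0, 1), r_v = (0, 1, 1). As functions of (u, v):
  E = r_u · r_u = 2,
  F = r_u · r_v = 1,
  G = r_v · r_v = 2.
Evaluating at (u, v) = (0, 7/2): E = 2, F = 1, G = 2.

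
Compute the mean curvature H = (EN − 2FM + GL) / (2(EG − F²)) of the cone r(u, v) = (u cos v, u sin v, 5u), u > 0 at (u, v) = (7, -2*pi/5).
H = 5*sqrt(26)/364

With E = 26, F = 0, G = u^2, L = 0, M = 0, N = 5*sqrt(26)*u^2/(26*Abs(u)), assemble
  H = (EN − 2FM + GL) / (2(EG − F²)) = 5*sqrt(26)/(52*Abs(u)).
At (u, v) = (7, -2*pi/5): H = 5*sqrt(26)/364.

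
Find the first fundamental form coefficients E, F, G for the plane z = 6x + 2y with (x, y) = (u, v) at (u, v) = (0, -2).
E = 37;  F = 12;  G = 5

Partials: r_u = (1, 0, 6), r_v = (0, 1, 2). As functions of (u, v):
  E = r_u · r_u = 37,
  F = r_u · r_v = 12,
  G = r_v · r_v = 5.
Evaluating at (u, v) = (0, -2): E = 37, F = 12, G = 5.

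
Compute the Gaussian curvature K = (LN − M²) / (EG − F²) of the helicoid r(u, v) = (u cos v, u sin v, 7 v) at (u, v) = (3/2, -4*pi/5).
K = -784/42025

Coefficients of the first fundamental form: E = 1, F = 0, G = u^2 + 49.
Coefficients of the second fundamental form: L = 0, M = -7/sqrt(u^2 + 49), N = 0.
Assemble K = (LN − M²)/(EG − F²) = -49/(u^2 + 49)^2. At (u, v) = (3/2, -4*pi/5): K = -784/42025.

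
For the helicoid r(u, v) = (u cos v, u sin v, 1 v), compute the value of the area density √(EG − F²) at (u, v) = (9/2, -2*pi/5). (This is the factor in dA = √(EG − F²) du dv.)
√(EG − F²)|_{(9/2, -2*pi/5)} = sqrt(85)/2

E = 1, F = 0, G = u^2 + 1, so EG − F² = u^2 + 1. Taking the positive square root: √(EG − F²) = sqrt(u^2 + 1). At (u, v) = (9/2, -2*pi/5): sqrt(85)/2.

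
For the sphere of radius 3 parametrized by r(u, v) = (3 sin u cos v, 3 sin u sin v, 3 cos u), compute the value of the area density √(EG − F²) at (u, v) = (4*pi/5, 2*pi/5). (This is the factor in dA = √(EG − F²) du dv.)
√(EG − F²)|_{(4*pi/5, 2*pi/5)} = 9*sqrt(10 - 2*sqrt(5))/4

E = 9, F = 0, G = 9*sin(u)^2, so EG − F² = 81*sin(u)^2. Taking the positive square root: √(EG − F²) = 9*Abs(sin(u)). At (u, v) = (4*pi/5, 2*pi/5): 9*sqrt(10 - 2*sqrt(5))/4.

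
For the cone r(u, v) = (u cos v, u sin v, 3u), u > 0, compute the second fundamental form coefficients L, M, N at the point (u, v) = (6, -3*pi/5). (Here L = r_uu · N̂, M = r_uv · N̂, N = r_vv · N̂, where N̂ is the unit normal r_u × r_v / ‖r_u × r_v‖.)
L = 0;  M = 0;  N = 9*sqrt(10)/5

Compute the unit normal N̂(u, v) = (-3*sqrt(10)*u*cos(v)/(10*Abs(u)), -3*sqrt(10)*u*sin(v)/(10*Abs(u)), sqrt(10)*u/(10*Abs(u))), and the second partials r_uu, r_uv, r_vv. Take dot products:
  L(u, v) = r_uu · N̂ = 0,
  M(u, v) = r_uv · N̂ = 0,
  N(u, v) = r_vv · N̂ = 3*sqrt(10)*u^2/(10*Abs(u)).
Evaluating at (u, v) = (6, -3*pi/5):
  L = 0, M = 0, N = 9*sqrt(10)/5.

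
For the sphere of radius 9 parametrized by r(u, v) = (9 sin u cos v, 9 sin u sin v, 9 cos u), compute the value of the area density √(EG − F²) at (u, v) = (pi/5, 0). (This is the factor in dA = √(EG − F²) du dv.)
√(EG − F²)|_{(pi/5, 0)} = 81*sqrt(10 - 2*sqrt(5))/4

E = 81, F = 0, G = 81*sin(u)^2, so EG − F² = 6561*sin(u)^2. Taking the positive square root: √(EG − F²) = 81*Abs(sin(u)). At (u, v) = (pi/5, 0): 81*sqrt(10 - 2*sqrt(5))/4.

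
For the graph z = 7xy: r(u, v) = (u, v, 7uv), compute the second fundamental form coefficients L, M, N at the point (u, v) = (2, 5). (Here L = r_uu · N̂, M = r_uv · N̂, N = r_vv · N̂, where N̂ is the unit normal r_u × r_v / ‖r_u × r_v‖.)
L = 0;  M = 7*sqrt(158)/474;  N = 0

Compute the unit normal N̂(u, v) = (-7*v/sqrt(49*u^2 + 49*v^2 + 1), -7*u/sqrt(49*u^2 + 49*v^2 + 1), 1/sqrt(49*u^2 + 49*v^2 + 1)), and the second partials r_uu, r_uv, r_vv. Take dot products:
  L(u, v) = r_uu · N̂ = 0,
  M(u, v) = r_uv · N̂ = 7/sqrt(49*u^2 + 49*v^2 + 1),
  N(u, v) = r_vv · N̂ = 0.
Evaluating at (u, v) = (2, 5):
  L = 0, M = 7*sqrt(158)/474, N = 0.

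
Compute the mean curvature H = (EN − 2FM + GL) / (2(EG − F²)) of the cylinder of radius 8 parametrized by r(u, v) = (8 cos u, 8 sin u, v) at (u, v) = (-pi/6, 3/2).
H = -1/16

With E = 64, F = 0, G = 1, L = -8, M = 0, N = 0, assemble
  H = (EN − 2FM + GL) / (2(EG − F²)) = -1/16.
At (u, v) = (-pi/6, 3/2): H = -1/16.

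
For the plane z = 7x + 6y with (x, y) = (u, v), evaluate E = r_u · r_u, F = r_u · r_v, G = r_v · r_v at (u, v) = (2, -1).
E = 50;  F = 42;  G = 37

Partials: r_u = (1, 0, 7), r_v = (0, 1, 6). As functions of (u, v):
  E = r_u · r_u = 50,
  F = r_u · r_v = 42,
  G = r_v · r_v = 37.
Evaluating at (u, v) = (2, -1): E = 50, F = 42, G = 37.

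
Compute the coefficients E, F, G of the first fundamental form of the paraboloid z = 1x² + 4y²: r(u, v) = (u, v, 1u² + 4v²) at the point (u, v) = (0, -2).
E = 1;  F = 0;  G = 257

Partials: r_u = (1, 0, 2*u), r_v = (0, 1, 8*v). As functions of (u, v):
  E = r_u · r_u = 4*u^2 + 1,
  F = r_u · r_v = 16*u*v,
  G = r_v · r_v = 64*v^2 + 1.
Evaluating at (u, v) = (0, -2): E = 1, F = 0, G = 257.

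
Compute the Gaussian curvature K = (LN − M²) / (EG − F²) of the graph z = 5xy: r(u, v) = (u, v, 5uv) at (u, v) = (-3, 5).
K = -25/724201

Coefficients of the first fundamental form: E = 25*v^2 + 1, F = 25*u*v, G = 25*u^2 + 1.
Coefficients of the second fundamental form: L = 0, M = 5/sqrt(25*u^2 + 25*v^2 + 1), N = 0.
Assemble K = (LN − M²)/(EG − F²) = -25/(625*u^4 + 1250*u^2*v^2 + 50*u^2 + 625*v^4 + 50*v^2 + 1). At (u, v) = (-3, 5): K = -25/724201.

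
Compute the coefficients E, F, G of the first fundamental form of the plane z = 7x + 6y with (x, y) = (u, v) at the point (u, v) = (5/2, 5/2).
E = 50;  F = 42;  G = 37

Partials: r_u = (1, 0, 7), r_v = (0, 1, 6). As functions of (u, v):
  E = r_u · r_u = 50,
  F = r_u · r_v = 42,
  G = r_v · r_v = 37.
Evaluating at (u, v) = (5/2, 5/2): E = 50, F = 42, G = 37.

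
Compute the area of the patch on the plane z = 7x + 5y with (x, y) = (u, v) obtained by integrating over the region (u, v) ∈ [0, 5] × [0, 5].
Area = 125*sqrt(3)

Area = ∫∫ √(EG − F²) du dv with √(EG − F²) = 5*sqrt(3). Integrating over [0, 5] × [0, 5] gives 125*sqrt(3).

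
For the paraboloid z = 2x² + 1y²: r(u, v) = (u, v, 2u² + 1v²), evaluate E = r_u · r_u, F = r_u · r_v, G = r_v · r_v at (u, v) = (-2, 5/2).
E = 65;  F = -40;  G = 26

Partials: r_u = (1, 0, 4*u), r_v = (0, 1, 2*v). As functions of (u, v):
  E = r_u · r_u = 16*u^2 + 1,
  F = r_u · r_v = 8*u*v,
  G = r_v · r_v = 4*v^2 + 1.
Evaluating at (u, v) = (-2, 5/2): E = 65, F = -40, G = 26.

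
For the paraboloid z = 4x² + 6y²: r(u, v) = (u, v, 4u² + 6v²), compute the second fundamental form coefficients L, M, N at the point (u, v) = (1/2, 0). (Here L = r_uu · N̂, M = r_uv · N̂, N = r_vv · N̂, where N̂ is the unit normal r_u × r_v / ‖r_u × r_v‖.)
L = 8*sqrt(17)/17;  M = 0;  N = 12*sqrt(17)/17

Compute the unit normal N̂(u, v) = (-8*u/sqrt(64*u^2 + 144*v^2 + 1), -12*v/sqrt(64*u^2 + 144*v^2 + 1), 1/sqrt(64*u^2 + 144*v^2 + 1)), and the second partials r_uu, r_uv, r_vv. Take dot products:
  L(u, v) = r_uu · N̂ = 8/sqrt(64*u^2 + 144*v^2 + 1),
  M(u, v) = r_uv · N̂ = 0,
  N(u, v) = r_vv · N̂ = 12/sqrt(64*u^2 + 144*v^2 + 1).
Evaluating at (u, v) = (1/2, 0):
  L = 8*sqrt(17)/17, M = 0, N = 12*sqrt(17)/17.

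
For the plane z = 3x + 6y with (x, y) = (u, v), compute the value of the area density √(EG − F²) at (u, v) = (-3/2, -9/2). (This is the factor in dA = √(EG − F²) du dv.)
√(EG − F²)|_{(-3/2, -9/2)} = sqrt(46)

E = 10, F = 18, G = 37, so EG − F² = 46. Taking the positive square root: √(EG − F²) = sqrt(46). At (u, v) = (-3/2, -9/2): sqrt(46).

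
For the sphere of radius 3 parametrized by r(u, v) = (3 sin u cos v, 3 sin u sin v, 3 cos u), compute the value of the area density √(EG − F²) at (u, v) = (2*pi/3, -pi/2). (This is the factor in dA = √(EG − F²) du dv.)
√(EG − F²)|_{(2*pi/3, -pi/2)} = 9*sqrt(3)/2

E = 9, F = 0, G = 9*sin(u)^2, so EG − F² = 81*sin(u)^2. Taking the positive square root: √(EG − F²) = 9*Abs(sin(u)). At (u, v) = (2*pi/3, -pi/2): 9*sqrt(3)/2.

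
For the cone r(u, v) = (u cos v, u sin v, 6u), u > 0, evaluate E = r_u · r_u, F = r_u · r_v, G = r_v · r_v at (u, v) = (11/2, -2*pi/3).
E = 37;  F = 0;  G = 121/4

Partials: r_u = (cos(v), sin(v), 6), r_v = (-u*sin(v), u*cos(v), 0). As functions of (u, v):
  E = r_u · r_u = 37,
  F = r_u · r_v = 0,
  G = r_v · r_v = u^2.
Evaluating at (u, v) = (11/2, -2*pi/3): E = 37, F = 0, G = 121/4.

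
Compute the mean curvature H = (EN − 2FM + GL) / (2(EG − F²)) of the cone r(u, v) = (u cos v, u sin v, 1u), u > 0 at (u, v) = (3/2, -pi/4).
H = sqrt(2)/6

With E = 2, F = 0, G = u^2, L = 0, M = 0, N = sqrt(2)*u^2/(2*Abs(u)), assemble
  H = (EN − 2FM + GL) / (2(EG − F²)) = sqrt(2)/(4*Abs(u)).
At (u, v) = (3/2, -pi/4): H = sqrt(2)/6.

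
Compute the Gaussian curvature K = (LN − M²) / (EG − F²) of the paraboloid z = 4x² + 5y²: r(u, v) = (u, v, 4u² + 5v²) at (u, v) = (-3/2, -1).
K = 16/12005

Coefficients of the first fundamental form: E = 64*u^2 + 1, F = 80*u*v, G = 100*v^2 + 1.
Coefficients of the second fundamental form: L = 8/sqrt(64*u^2 + 100*v^2 + 1), M = 0, N = 10/sqrt(64*u^2 + 100*v^2 + 1).
Assemble K = (LN − M²)/(EG − F²) = 80/(4096*u^4 + 12800*u^2*v^2 + 128*u^2 + 10000*v^4 + 200*v^2 + 1). At (u, v) = (-3/2, -1): K = 16/12005.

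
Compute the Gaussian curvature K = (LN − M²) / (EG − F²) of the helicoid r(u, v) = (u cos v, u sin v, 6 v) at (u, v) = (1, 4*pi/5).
K = -36/1369

Coefficients of the first fundamental form: E = 1, F = 0, G = u^2 + 36.
Coefficients of the second fundamental form: L = 0, M = -6/sqrt(u^2 + 36), N = 0.
Assemble K = (LN − M²)/(EG − F²) = -36/(u^2 + 36)^2. At (u, v) = (1, 4*pi/5): K = -36/1369.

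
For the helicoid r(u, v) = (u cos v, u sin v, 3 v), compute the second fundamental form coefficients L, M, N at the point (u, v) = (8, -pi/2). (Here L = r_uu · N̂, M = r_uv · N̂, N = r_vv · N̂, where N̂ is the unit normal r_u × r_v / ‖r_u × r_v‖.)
L = 0;  M = -3*sqrt(73)/73;  N = 0

Compute the unit normal N̂(u, v) = (3*sin(v)/sqrt(u^2 + 9), -3*cos(v)/sqrt(u^2 + 9), u/sqrt(u^2 + 9)), and the second partials r_uu, r_uv, r_vv. Take dot products:
  L(u, v) = r_uu · N̂ = 0,
  M(u, v) = r_uv · N̂ = -3/sqrt(u^2 + 9),
  N(u, v) = r_vv · N̂ = 0.
Evaluating at (u, v) = (8, -pi/2):
  L = 0, M = -3*sqrt(73)/73, N = 0.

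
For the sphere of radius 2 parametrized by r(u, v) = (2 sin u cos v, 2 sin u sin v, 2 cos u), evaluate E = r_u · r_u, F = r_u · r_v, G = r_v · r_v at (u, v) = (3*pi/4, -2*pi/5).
E = 4;  F = 0;  G = 2

Partials: r_u = (2*cos(u)*cos(v), 2*sin(v)*cos(u), -2*sin(u)), r_v = (-2*sin(u)*sin(v), 2*sin(u)*cos(v), 0). As functions of (u, v):
  E = r_u · r_u = 4,
  F = r_u · r_v = 0,
  G = r_v · r_v = 4*sin(u)^2.
Evaluating at (u, v) = (3*pi/4, -2*pi/5): E = 4, F = 0, G = 2.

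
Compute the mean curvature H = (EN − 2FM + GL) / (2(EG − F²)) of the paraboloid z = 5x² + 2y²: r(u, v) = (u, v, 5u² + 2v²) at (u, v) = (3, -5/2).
H = 2307*sqrt(1001)/1002001

With E = 100*u^2 + 1, F = 40*u*v, G = 16*v^2 + 1, L = 10/sqrt(100*u^2 + 16*v^2 + 1), M = 0, N = 4/sqrt(100*u^2 + 16*v^2 + 1), assemble
  H = (EN − 2FM + GL) / (2(EG − F²)) = (200*u^2 + 80*v^2 + 7)/(100*u^2 + 16*v^2 + 1)^(3/2).
At (u, v) = (3, -5/2): H = 2307*sqrt(1001)/1002001.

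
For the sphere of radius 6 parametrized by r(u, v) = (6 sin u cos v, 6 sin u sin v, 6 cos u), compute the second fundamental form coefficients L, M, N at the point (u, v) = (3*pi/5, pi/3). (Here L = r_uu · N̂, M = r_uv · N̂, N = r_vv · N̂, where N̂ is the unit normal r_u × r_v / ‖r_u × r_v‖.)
L = -6;  M = 0;  N = -15/4 - 3*sqrt(5)/4

Compute the unit normal N̂(u, v) = (sin(u)^2*cos(v)/Abs(sin(u)), sin(u)^2*sin(v)/Abs(sin(u)), sin(2*u)/(2*Abs(sin(u)))), and the second partials r_uu, r_uv, r_vv. Take dot products:
  L(u, v) = r_uu · N̂ = -6*sin(u)/Abs(sin(u)),
  M(u, v) = r_uv · N̂ = 0,
  N(u, v) = r_vv · N̂ = -6*sin(u)^3/Abs(sin(u)).
Evaluating at (u, v) = (3*pi/5, pi/3):
  L = -6, M = 0, N = -15/4 - 3*sqrt(5)/4.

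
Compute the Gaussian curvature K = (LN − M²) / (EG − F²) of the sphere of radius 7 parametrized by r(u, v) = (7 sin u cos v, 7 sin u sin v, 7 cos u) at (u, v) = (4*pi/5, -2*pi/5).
K = 1/49

Coefficients of the first fundamental form: E = 49, F = 0, G = 49*sin(u)^2.
Coefficients of the second fundamental form: L = -7*sin(u)/Abs(sin(u)), M = 0, N = -7*sin(u)^3/Abs(sin(u)).
Assemble K = (LN − M²)/(EG − F²) = 1/49. At (u, v) = (4*pi/5, -2*pi/5): K = 1/49.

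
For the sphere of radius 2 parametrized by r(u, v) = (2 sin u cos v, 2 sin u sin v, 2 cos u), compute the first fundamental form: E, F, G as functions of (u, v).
E = 4;  F = 0;  G = 4*sin(u)^2

Compute partials: r_u = (2*cos(u)*cos(v), 2*sin(v)*cos(u), -2*sin(u)), r_v = (-2*sin(u)*sin(v), 2*sin(u)*cos(v), 0). Then
  E = r_u · r_u = 4,
  F = r_u · r_v = 0,
  G = r_v · r_v = 4*sin(u)^2.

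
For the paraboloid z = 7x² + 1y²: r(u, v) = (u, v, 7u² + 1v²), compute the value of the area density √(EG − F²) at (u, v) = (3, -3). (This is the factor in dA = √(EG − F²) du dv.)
√(EG − F²)|_{(3, -3)} = sqrt(1801)

E = 196*u^2 + 1, F = 28*u*v, G = 4*v^2 + 1, so EG − F² = 196*u^2 + 4*v^2 + 1. Taking the positive square root: √(EG − F²) = sqrt(196*u^2 + 4*v^2 + 1). At (u, v) = (3, -3): sqrt(1801).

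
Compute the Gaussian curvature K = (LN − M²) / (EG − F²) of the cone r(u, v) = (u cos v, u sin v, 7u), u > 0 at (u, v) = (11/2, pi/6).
K = 0

Coefficients of the first fundamental form: E = 50, F = 0, G = u^2.
Coefficients of the second fundamental form: L = 0, M = 0, N = 7*sqrt(2)*u^2/(10*Abs(u)).
Assemble K = (LN − M²)/(EG − F²) = 0. At (u, v) = (11/2, pi/6): K = 0.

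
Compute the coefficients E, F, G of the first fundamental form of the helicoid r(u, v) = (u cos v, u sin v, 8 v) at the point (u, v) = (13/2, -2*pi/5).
E = 1;  F = 0;  G = 425/4

Partials: r_u = (cos(v), sin(v), 0), r_v = (-u*sin(v), u*cos(v), 8). As functions of (u, v):
  E = r_u · r_u = 1,
  F = r_u · r_v = 0,
  G = r_v · r_v = u^2 + 64.
Evaluating at (u, v) = (13/2, -2*pi/5): E = 1, F = 0, G = 425/4.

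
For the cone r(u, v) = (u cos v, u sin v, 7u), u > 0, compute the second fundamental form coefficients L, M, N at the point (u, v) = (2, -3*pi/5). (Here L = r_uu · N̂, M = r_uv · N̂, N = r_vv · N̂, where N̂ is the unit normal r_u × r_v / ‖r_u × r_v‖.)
L = 0;  M = 0;  N = 7*sqrt(2)/5

Compute the unit normal N̂(u, v) = (-7*sqrt(2)*u*cos(v)/(10*Abs(u)), -7*sqrt(2)*u*sin(v)/(10*Abs(u)), sqrt(2)*u/(10*Abs(u))), and the second partials r_uu, r_uv, r_vv. Take dot products:
  L(u, v) = r_uu · N̂ = 0,
  M(u, v) = r_uv · N̂ = 0,
  N(u, v) = r_vv · N̂ = 7*sqrt(2)*u^2/(10*Abs(u)).
Evaluating at (u, v) = (2, -3*pi/5):
  L = 0, M = 0, N = 7*sqrt(2)/5.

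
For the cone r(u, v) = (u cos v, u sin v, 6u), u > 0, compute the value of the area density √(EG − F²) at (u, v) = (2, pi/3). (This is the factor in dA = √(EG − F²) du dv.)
√(EG − F²)|_{(2, pi/3)} = 2*sqrt(37)

E = 37, F = 0, G = u^2, so EG − F² = 37*u^2. Taking the positive square root: √(EG − F²) = sqrt(37)*Abs(u). At (u, v) = (2, pi/3): 2*sqrt(37).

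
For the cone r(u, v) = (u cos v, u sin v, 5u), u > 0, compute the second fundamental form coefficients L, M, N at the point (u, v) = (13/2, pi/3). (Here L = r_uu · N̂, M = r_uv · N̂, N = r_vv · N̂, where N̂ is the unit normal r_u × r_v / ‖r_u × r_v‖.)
L = 0;  M = 0;  N = 5*sqrt(26)/4

Compute the unit normal N̂(u, v) = (-5*sqrt(26)*u*cos(v)/(26*Abs(u)), -5*sqrt(26)*u*sin(v)/(26*Abs(u)), sqrt(26)*u/(26*Abs(u))), and the second partials r_uu, r_uv, r_vv. Take dot products:
  L(u, v) = r_uu · N̂ = 0,
  M(u, v) = r_uv · N̂ = 0,
  N(u, v) = r_vv · N̂ = 5*sqrt(26)*u^2/(26*Abs(u)).
Evaluating at (u, v) = (13/2, pi/3):
  L = 0, M = 0, N = 5*sqrt(26)/4.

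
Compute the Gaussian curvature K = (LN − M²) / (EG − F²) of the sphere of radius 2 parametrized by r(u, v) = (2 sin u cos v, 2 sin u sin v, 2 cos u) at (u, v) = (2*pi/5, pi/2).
K = 1/4

Coefficients of the first fundamental form: E = 4, F = 0, G = 4*sin(u)^2.
Coefficients of the second fundamental form: L = -2*sin(u)/Abs(sin(u)), M = 0, N = -2*sin(u)^3/Abs(sin(u)).
Assemble K = (LN − M²)/(EG − F²) = 1/4. At (u, v) = (2*pi/5, pi/2): K = 1/4.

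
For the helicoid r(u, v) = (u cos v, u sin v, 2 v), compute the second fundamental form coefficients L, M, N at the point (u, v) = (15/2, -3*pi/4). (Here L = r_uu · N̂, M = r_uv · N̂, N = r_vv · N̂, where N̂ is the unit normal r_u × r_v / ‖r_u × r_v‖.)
L = 0;  M = -4*sqrt(241)/241;  N = 0

Compute the unit normal N̂(u, v) = (2*sin(v)/sqrt(u^2 + 4), -2*cos(v)/sqrt(u^2 + 4), u/sqrt(u^2 + 4)), and the second partials r_uu, r_uv, r_vv. Take dot products:
  L(u, v) = r_uu · N̂ = 0,
  M(u, v) = r_uv · N̂ = -2/sqrt(u^2 + 4),
  N(u, v) = r_vv · N̂ = 0.
Evaluating at (u, v) = (15/2, -3*pi/4):
  L = 0, M = -4*sqrt(241)/241, N = 0.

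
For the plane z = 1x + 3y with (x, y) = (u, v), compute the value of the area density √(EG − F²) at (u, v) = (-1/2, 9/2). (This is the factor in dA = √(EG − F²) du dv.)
√(EG − F²)|_{(-1/2, 9/2)} = sqrt(11)

E = 2, F = 3, G = 10, so EG − F² = 11. Taking the positive square root: √(EG − F²) = sqrt(11). At (u, v) = (-1/2, 9/2): sqrt(11).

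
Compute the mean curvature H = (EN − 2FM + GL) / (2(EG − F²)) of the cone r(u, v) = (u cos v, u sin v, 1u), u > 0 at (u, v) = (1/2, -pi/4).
H = sqrt(2)/2

With E = 2, F = 0, G = u^2, L = 0, M = 0, N = sqrt(2)*u^2/(2*Abs(u)), assemble
  H = (EN − 2FM + GL) / (2(EG − F²)) = sqrt(2)/(4*Abs(u)).
At (u, v) = (1/2, -pi/4): H = sqrt(2)/2.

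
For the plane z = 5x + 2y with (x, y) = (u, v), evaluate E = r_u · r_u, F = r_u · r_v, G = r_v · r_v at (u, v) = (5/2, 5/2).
E = 26;  F = 10;  G = 5

Partials: r_u = (1, 0, 5), r_v = (0, 1, 2). As functions of (u, v):
  E = r_u · r_u = 26,
  F = r_u · r_v = 10,
  G = r_v · r_v = 5.
Evaluating at (u, v) = (5/2, 5/2): E = 26, F = 10, G = 5.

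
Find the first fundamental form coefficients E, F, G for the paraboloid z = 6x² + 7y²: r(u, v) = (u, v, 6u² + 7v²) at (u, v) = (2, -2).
E = 577;  F = -672;  G = 785

Partials: r_u = (1, 0, 12*u), r_v = (0, 1, 14*v). As functions of (u, v):
  E = r_u · r_u = 144*u^2 + 1,
  F = r_u · r_v = 168*u*v,
  G = r_v · r_v = 196*v^2 + 1.
Evaluating at (u, v) = (2, -2): E = 577, F = -672, G = 785.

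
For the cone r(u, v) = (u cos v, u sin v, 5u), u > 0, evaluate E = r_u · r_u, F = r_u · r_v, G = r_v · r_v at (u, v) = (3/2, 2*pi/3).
E = 26;  F = 0;  G = 9/4

Partials: r_u = (cos(v), sin(v), 5), r_v = (-u*sin(v), u*cos(v), 0). As functions of (u, v):
  E = r_u · r_u = 26,
  F = r_u · r_v = 0,
  G = r_v · r_v = u^2.
Evaluating at (u, v) = (3/2, 2*pi/3): E = 26, F = 0, G = 9/4.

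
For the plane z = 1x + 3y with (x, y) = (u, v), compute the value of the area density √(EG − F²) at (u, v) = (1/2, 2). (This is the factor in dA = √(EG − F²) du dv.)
√(EG − F²)|_{(1/2, 2)} = sqrt(11)

E = 2, F = 3, G = 10, so EG − F² = 11. Taking the positive square root: √(EG − F²) = sqrt(11). At (u, v) = (1/2, 2): sqrt(11).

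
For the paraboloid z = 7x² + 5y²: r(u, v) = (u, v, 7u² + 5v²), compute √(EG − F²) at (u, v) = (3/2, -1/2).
√(EG − F²)|_{(3/2, -1/2)} = sqrt(467)

E = 196*u^2 + 1, F = 140*u*v, G = 100*v^2 + 1; EG − F² = 196*u^2 + 100*v^2 + 1; √(EG − F²) = sqrt(196*u^2 + 100*v^2 + 1). At the given point: sqrt(467).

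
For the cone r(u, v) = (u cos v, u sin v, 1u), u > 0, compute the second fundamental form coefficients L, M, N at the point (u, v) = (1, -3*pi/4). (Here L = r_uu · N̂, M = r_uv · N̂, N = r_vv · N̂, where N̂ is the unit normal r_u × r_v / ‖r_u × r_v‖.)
L = 0;  M = 0;  N = sqrt(2)/2

Compute the unit normal N̂(u, v) = (-sqrt(2)*u*cos(v)/(2*Abs(u)), -sqrt(2)*u*sin(v)/(2*Abs(u)), sqrt(2)*u/(2*Abs(u))), and the second partials r_uu, r_uv, r_vv. Take dot products:
  L(u, v) = r_uu · N̂ = 0,
  M(u, v) = r_uv · N̂ = 0,
  N(u, v) = r_vv · N̂ = sqrt(2)*u^2/(2*Abs(u)).
Evaluating at (u, v) = (1, -3*pi/4):
  L = 0, M = 0, N = sqrt(2)/2.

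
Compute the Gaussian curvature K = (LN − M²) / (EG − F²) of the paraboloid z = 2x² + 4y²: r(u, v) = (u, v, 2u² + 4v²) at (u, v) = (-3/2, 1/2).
K = 32/2809

Coefficients of the first fundamental form: E = 16*u^2 + 1, F = 32*u*v, G = 64*v^2 + 1.
Coefficients of the second fundamental form: L = 4/sqrt(16*u^2 + 64*v^2 + 1), M = 0, N = 8/sqrt(16*u^2 + 64*v^2 + 1).
Assemble K = (LN − M²)/(EG − F²) = 32/(256*u^4 + 2048*u^2*v^2 + 32*u^2 + 4096*v^4 + 128*v^2 + 1). At (u, v) = (-3/2, 1/2): K = 32/2809.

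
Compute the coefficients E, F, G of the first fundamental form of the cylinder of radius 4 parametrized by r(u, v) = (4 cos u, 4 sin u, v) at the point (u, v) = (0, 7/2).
E = 16;  F = 0;  G = 1

Partials: r_u = (-4*sin(u), 4*cos(u), 0), r_v = (0, 0, 1). As functions of (u, v):
  E = r_u · r_u = 16,
  F = r_u · r_v = 0,
  G = r_v · r_v = 1.
Evaluating at (u, v) = (0, 7/2): E = 16, F = 0, G = 1.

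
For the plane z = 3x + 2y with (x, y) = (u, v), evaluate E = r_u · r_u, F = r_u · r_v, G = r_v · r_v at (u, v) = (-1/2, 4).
E = 10;  F = 6;  G = 5

Partials: r_u = (1, 0, 3), r_v = (0, 1, 2). As functions of (u, v):
  E = r_u · r_u = 10,
  F = r_u · r_v = 6,
  G = r_v · r_v = 5.
Evaluating at (u, v) = (-1/2, 4): E = 10, F = 6, G = 5.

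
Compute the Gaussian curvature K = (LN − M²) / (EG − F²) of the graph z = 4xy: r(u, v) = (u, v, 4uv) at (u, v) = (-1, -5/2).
K = -16/13689

Coefficients of the first fundamental form: E = 16*v^2 + 1, F = 16*u*v, G = 16*u^2 + 1.
Coefficients of the second fundamental form: L = 0, M = 4/sqrt(16*u^2 + 16*v^2 + 1), N = 0.
Assemble K = (LN − M²)/(EG − F²) = -16/(256*u^4 + 512*u^2*v^2 + 32*u^2 + 256*v^4 + 32*v^2 + 1). At (u, v) = (-1, -5/2): K = -16/13689.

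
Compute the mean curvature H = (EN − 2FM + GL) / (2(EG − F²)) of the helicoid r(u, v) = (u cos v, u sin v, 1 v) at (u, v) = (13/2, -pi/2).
H = 0

With E = 1, F = 0, G = u^2 + 1, L = 0, M = -1/sqrt(u^2 + 1), N = 0, assemble
  H = (EN − 2FM + GL) / (2(EG − F²)) = 0.
At (u, v) = (13/2, -pi/2): H = 0.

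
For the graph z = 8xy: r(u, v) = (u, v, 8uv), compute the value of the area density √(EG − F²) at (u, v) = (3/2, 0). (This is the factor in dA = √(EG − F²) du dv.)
√(EG − F²)|_{(3/2, 0)} = sqrt(145)

E = 64*v^2 + 1, F = 64*u*v, G = 64*u^2 + 1, so EG − F² = 64*u^2 + 64*v^2 + 1. Taking the positive square root: √(EG − F²) = sqrt(64*u^2 + 64*v^2 + 1). At (u, v) = (3/2, 0): sqrt(145).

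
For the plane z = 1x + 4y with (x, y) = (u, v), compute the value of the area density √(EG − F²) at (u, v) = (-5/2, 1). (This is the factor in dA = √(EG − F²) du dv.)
√(EG − F²)|_{(-5/2, 1)} = 3*sqrt(2)

E = 2, F = 4, G = 17, so EG − F² = 18. Taking the positive square root: √(EG − F²) = 3*sqrt(2). At (u, v) = (-5/2, 1): 3*sqrt(2).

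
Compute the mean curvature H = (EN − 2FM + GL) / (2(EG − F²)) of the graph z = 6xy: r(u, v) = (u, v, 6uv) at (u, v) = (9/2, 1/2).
H = -486*sqrt(739)/546121

With E = 36*v^2 + 1, F = 36*u*v, G = 36*u^2 + 1, L = 0, M = 6/sqrt(36*u^2 + 36*v^2 + 1), N = 0, assemble
  H = (EN − 2FM + GL) / (2(EG − F²)) = -216*u*v/(36*u^2 + 36*v^2 + 1)^(3/2).
At (u, v) = (9/2, 1/2): H = -486*sqrt(739)/546121.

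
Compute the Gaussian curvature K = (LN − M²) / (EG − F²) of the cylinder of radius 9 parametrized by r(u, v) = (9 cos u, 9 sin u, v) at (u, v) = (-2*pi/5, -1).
K = 0

Coefficients of the first fundamental form: E = 81, F = 0, G = 1.
Coefficients of the second fundamental form: L = -9, M = 0, N = 0.
Assemble K = (LN − M²)/(EG − F²) = 0. At (u, v) = (-2*pi/5, -1): K = 0.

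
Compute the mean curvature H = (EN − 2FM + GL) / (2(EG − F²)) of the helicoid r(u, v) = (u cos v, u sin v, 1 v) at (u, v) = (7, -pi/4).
H = 0

With E = 1, F = 0, G = u^2 + 1, L = 0, M = -1/sqrt(u^2 + 1), N = 0, assemble
  H = (EN − 2FM + GL) / (2(EG − F²)) = 0.
At (u, v) = (7, -pi/4): H = 0.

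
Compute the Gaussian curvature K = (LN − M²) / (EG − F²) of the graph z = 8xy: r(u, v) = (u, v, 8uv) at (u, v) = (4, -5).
K = -64/6890625

Coefficients of the first fundamental form: E = 64*v^2 + 1, F = 64*u*v, G = 64*u^2 + 1.
Coefficients of the second fundamental form: L = 0, M = 8/sqrt(64*u^2 + 64*v^2 + 1), N = 0.
Assemble K = (LN − M²)/(EG − F²) = -64/(4096*u^4 + 8192*u^2*v^2 + 128*u^2 + 4096*v^4 + 128*v^2 + 1). At (u, v) = (4, -5): K = -64/6890625.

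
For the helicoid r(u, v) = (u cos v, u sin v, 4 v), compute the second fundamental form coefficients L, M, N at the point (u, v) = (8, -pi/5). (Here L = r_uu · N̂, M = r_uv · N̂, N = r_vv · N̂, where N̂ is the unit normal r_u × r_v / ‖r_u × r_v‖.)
L = 0;  M = -sqrt(5)/5;  N = 0

Compute the unit normal N̂(u, v) = (4*sin(v)/sqrt(u^2 + 16), -4*cos(v)/sqrt(u^2 + 16), u/sqrt(u^2 + 16)), and the second partials r_uu, r_uv, r_vv. Take dot products:
  L(u, v) = r_uu · N̂ = 0,
  M(u, v) = r_uv · N̂ = -4/sqrt(u^2 + 16),
  N(u, v) = r_vv · N̂ = 0.
Evaluating at (u, v) = (8, -pi/5):
  L = 0, M = -sqrt(5)/5, N = 0.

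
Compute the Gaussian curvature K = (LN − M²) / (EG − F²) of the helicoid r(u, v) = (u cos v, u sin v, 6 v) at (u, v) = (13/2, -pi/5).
K = -576/97969

Coefficients of the first fundamental form: E = 1, F = 0, G = u^2 + 36.
Coefficients of the second fundamental form: L = 0, M = -6/sqrt(u^2 + 36), N = 0.
Assemble K = (LN − M²)/(EG − F²) = -36/(u^2 + 36)^2. At (u, v) = (13/2, -pi/5): K = -576/97969.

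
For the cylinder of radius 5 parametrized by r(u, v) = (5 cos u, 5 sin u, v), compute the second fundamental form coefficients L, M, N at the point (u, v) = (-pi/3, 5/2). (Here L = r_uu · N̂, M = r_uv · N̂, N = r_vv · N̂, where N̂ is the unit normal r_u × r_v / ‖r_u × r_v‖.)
L = -5;  M = 0;  N = 0

Compute the unit normal N̂(u, v) = (cos(u), sin(u), 0), and the second partials r_uu, r_uv, r_vv. Take dot products:
  L(u, v) = r_uu · N̂ = -5,
  M(u, v) = r_uv · N̂ = 0,
  N(u, v) = r_vv · N̂ = 0.
Evaluating at (u, v) = (-pi/3, 5/2):
  L = -5, M = 0, N = 0.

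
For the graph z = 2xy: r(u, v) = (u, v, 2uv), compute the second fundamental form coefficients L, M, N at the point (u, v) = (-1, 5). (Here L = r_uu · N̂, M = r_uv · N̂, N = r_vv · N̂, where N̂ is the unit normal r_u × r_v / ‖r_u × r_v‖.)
L = 0;  M = 2*sqrt(105)/105;  N = 0

Compute the unit normal N̂(u, v) = (-2*v/sqrt(4*u^2 + 4*v^2 + 1), -2*u/sqrt(4*u^2 + 4*v^2 + 1), 1/sqrt(4*u^2 + 4*v^2 + 1)), and the second partials r_uu, r_uv, r_vv. Take dot products:
  L(u, v) = r_uu · N̂ = 0,
  M(u, v) = r_uv · N̂ = 2/sqrt(4*u^2 + 4*v^2 + 1),
  N(u, v) = r_vv · N̂ = 0.
Evaluating at (u, v) = (-1, 5):
  L = 0, M = 2*sqrt(105)/105, N = 0.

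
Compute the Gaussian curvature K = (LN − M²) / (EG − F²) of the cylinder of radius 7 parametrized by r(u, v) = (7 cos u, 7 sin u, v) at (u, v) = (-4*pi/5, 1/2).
K = 0

Coefficients of the first fundamental form: E = 49, F = 0, G = 1.
Coefficients of the second fundamental form: L = -7, M = 0, N = 0.
Assemble K = (LN − M²)/(EG − F²) = 0. At (u, v) = (-4*pi/5, 1/2): K = 0.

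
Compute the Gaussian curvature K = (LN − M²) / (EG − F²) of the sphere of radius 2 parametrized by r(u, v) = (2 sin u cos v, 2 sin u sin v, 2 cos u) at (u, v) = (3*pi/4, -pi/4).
K = 1/4

Coefficients of the first fundamental form: E = 4, F = 0, G = 4*sin(u)^2.
Coefficients of the second fundamental form: L = -2*sin(u)/Abs(sin(u)), M = 0, N = -2*sin(u)^3/Abs(sin(u)).
Assemble K = (LN − M²)/(EG − F²) = 1/4. At (u, v) = (3*pi/4, -pi/4): K = 1/4.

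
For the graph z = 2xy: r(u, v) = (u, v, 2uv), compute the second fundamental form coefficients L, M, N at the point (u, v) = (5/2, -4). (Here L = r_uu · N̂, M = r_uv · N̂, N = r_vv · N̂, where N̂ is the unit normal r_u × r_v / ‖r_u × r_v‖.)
L = 0;  M = sqrt(10)/15;  N = 0

Compute the unit normal N̂(u, v) = (-2*v/sqrt(4*u^2 + 4*v^2 + 1), -2*u/sqrt(4*u^2 + 4*v^2 + 1), 1/sqrt(4*u^2 + 4*v^2 + 1)), and the second partials r_uu, r_uv, r_vv. Take dot products:
  L(u, v) = r_uu · N̂ = 0,
  M(u, v) = r_uv · N̂ = 2/sqrt(4*u^2 + 4*v^2 + 1),
  N(u, v) = r_vv · N̂ = 0.
Evaluating at (u, v) = (5/2, -4):
  L = 0, M = sqrt(10)/15, N = 0.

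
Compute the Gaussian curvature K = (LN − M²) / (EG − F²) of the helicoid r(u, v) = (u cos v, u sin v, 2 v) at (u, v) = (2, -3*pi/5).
K = -1/16

Coefficients of the first fundamental form: E = 1, F = 0, G = u^2 + 4.
Coefficients of the second fundamental form: L = 0, M = -2/sqrt(u^2 + 4), N = 0.
Assemble K = (LN − M²)/(EG − F²) = -4/(u^2 + 4)^2. At (u, v) = (2, -3*pi/5): K = -1/16.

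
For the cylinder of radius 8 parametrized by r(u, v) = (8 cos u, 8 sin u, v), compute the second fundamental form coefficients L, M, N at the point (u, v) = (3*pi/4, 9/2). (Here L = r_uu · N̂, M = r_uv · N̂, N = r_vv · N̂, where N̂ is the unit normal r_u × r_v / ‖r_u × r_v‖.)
L = -8;  M = 0;  N = 0

Compute the unit normal N̂(u, v) = (cos(u), sin(u), 0), and the second partials r_uu, r_uv, r_vv. Take dot products:
  L(u, v) = r_uu · N̂ = -8,
  M(u, v) = r_uv · N̂ = 0,
  N(u, v) = r_vv · N̂ = 0.
Evaluating at (u, v) = (3*pi/4, 9/2):
  L = -8, M = 0, N = 0.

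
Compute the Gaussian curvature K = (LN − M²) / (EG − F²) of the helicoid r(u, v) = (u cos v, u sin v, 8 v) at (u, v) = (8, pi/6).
K = -1/256

Coefficients of the first fundamental form: E = 1, F = 0, G = u^2 + 64.
Coefficients of the second fundamental form: L = 0, M = -8/sqrt(u^2 + 64), N = 0.
Assemble K = (LN − M²)/(EG − F²) = -64/(u^2 + 64)^2. At (u, v) = (8, pi/6): K = -1/256.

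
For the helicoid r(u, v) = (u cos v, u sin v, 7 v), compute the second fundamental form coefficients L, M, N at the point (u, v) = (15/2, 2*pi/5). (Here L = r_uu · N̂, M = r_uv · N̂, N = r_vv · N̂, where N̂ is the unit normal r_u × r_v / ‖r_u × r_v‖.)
L = 0;  M = -14*sqrt(421)/421;  N = 0

Compute the unit normal N̂(u, v) = (7*sin(v)/sqrt(u^2 + 49), -7*cos(v)/sqrt(u^2 + 49), u/sqrt(u^2 + 49)), and the second partials r_uu, r_uv, r_vv. Take dot products:
  L(u, v) = r_uu · N̂ = 0,
  M(u, v) = r_uv · N̂ = -7/sqrt(u^2 + 49),
  N(u, v) = r_vv · N̂ = 0.
Evaluating at (u, v) = (15/2, 2*pi/5):
  L = 0, M = -14*sqrt(421)/421, N = 0.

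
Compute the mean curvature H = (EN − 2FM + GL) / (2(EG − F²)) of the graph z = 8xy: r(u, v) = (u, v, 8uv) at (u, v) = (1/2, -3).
H = 768*sqrt(593)/351649

With E = 64*v^2 + 1, F = 64*u*v, G = 64*u^2 + 1, L = 0, M = 8/sqrt(64*u^2 + 64*v^2 + 1), N = 0, assemble
  H = (EN − 2FM + GL) / (2(EG − F²)) = -512*u*v/(64*u^2 + 64*v^2 + 1)^(3/2).
At (u, v) = (1/2, -3): H = 768*sqrt(593)/351649.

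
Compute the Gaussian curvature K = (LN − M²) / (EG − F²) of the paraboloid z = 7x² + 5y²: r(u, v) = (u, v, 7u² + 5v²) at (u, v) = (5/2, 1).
K = 35/439569

Coefficients of the first fundamental form: E = 196*u^2 + 1, F = 140*u*v, G = 100*v^2 + 1.
Coefficients of the second fundamental form: L = 14/sqrt(196*u^2 + 100*v^2 + 1), M = 0, N = 10/sqrt(196*u^2 + 100*v^2 + 1).
Assemble K = (LN − M²)/(EG − F²) = 140/(38416*u^4 + 39200*u^2*v^2 + 392*u^2 + 10000*v^4 + 200*v^2 + 1). At (u, v) = (5/2, 1): K = 35/439569.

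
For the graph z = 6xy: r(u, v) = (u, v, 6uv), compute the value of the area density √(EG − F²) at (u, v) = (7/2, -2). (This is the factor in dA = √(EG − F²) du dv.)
√(EG − F²)|_{(7/2, -2)} = sqrt(586)

E = 36*v^2 + 1, F = 36*u*v, G = 36*u^2 + 1, so EG − F² = 36*u^2 + 36*v^2 + 1. Taking the positive square root: √(EG − F²) = sqrt(36*u^2 + 36*v^2 + 1). At (u, v) = (7/2, -2): sqrt(586).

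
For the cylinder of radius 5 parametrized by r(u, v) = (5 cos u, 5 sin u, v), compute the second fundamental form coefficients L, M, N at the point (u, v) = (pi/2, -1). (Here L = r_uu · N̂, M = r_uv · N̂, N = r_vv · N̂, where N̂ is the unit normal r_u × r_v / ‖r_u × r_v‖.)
L = -5;  M = 0;  N = 0

Compute the unit normal N̂(u, v) = (cos(u), sin(u), 0), and the second partials r_uu, r_uv, r_vv. Take dot products:
  L(u, v) = r_uu · N̂ = -5,
  M(u, v) = r_uv · N̂ = 0,
  N(u, v) = r_vv · N̂ = 0.
Evaluating at (u, v) = (pi/2, -1):
  L = -5, M = 0, N = 0.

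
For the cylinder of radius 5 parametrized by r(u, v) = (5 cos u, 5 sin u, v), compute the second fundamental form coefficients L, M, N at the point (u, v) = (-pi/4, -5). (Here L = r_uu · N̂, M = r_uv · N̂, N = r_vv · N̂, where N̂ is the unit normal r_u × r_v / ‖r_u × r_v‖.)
L = -5;  M = 0;  N = 0

Compute the unit normal N̂(u, v) = (cos(u), sin(u), 0), and the second partials r_uu, r_uv, r_vv. Take dot products:
  L(u, v) = r_uu · N̂ = -5,
  M(u, v) = r_uv · N̂ = 0,
  N(u, v) = r_vv · N̂ = 0.
Evaluating at (u, v) = (-pi/4, -5):
  L = -5, M = 0, N = 0.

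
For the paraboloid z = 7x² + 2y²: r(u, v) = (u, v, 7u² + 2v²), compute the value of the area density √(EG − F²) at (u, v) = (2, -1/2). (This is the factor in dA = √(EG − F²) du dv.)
√(EG − F²)|_{(2, -1/2)} = sqrt(789)

E = 196*u^2 + 1, F = 56*u*v, G = 16*v^2 + 1, so EG − F² = 196*u^2 + 16*v^2 + 1. Taking the positive square root: √(EG − F²) = sqrt(196*u^2 + 16*v^2 + 1). At (u, v) = (2, -1/2): sqrt(789).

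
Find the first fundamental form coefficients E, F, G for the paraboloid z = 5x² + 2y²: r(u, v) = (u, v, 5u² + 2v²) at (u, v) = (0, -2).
E = 1;  F = 0;  G = 65

Partials: r_u = (1, 0, 10*u), r_v = (0, 1, 4*v). As functions of (u, v):
  E = r_u · r_u = 100*u^2 + 1,
  F = r_u · r_v = 40*u*v,
  G = r_v · r_v = 16*v^2 + 1.
Evaluating at (u, v) = (0, -2): E = 1, F = 0, G = 65.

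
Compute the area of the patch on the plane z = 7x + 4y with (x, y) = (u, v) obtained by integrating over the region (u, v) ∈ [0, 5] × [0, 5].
Area = 25*sqrt(66)

Area = ∫∫ √(EG − F²) du dv with √(EG − F²) = sqrt(66). Integrating over [0, 5] × [0, 5] gives 25*sqrt(66).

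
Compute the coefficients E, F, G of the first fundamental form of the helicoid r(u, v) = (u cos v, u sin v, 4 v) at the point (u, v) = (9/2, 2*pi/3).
E = 1;  F = 0;  G = 145/4

Partials: r_u = (cos(v), sin(v), 0), r_v = (-u*sin(v), u*cos(v), 4). As functions of (u, v):
  E = r_u · r_u = 1,
  F = r_u · r_v = 0,
  G = r_v · r_v = u^2 + 16.
Evaluating at (u, v) = (9/2, 2*pi/3): E = 1, F = 0, G = 145/4.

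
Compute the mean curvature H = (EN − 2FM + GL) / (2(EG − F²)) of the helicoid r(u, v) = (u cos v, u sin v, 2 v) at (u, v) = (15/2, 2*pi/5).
H = 0

With E = 1, F = 0, G = u^2 + 4, L = 0, M = -2/sqrt(u^2 + 4), N = 0, assemble
  H = (EN − 2FM + GL) / (2(EG − F²)) = 0.
At (u, v) = (15/2, 2*pi/5): H = 0.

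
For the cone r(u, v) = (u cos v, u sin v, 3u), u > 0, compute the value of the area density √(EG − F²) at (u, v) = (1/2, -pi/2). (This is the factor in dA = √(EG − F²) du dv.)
√(EG − F²)|_{(1/2, -pi/2)} = sqrt(10)/2

E = 10, F = 0, G = u^2, so EG − F² = 10*u^2. Taking the positive square root: √(EG − F²) = sqrt(10)*Abs(u). At (u, v) = (1/2, -pi/2): sqrt(10)/2.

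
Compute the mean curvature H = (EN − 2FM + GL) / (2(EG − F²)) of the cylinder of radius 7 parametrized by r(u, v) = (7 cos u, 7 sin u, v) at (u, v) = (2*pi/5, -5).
H = -1/14

With E = 49, F = 0, G = 1, L = -7, M = 0, N = 0, assemble
  H = (EN − 2FM + GL) / (2(EG − F²)) = -1/14.
At (u, v) = (2*pi/5, -5): H = -1/14.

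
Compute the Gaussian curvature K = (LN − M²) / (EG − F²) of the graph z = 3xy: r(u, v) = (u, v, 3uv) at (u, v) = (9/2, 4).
K = -144/1713481

Coefficients of the first fundamental form: E = 9*v^2 + 1, F = 9*u*v, G = 9*u^2 + 1.
Coefficients of the second fundamental form: L = 0, M = 3/sqrt(9*u^2 + 9*v^2 + 1), N = 0.
Assemble K = (LN − M²)/(EG − F²) = -9/(81*u^4 + 162*u^2*v^2 + 18*u^2 + 81*v^4 + 18*v^2 + 1). At (u, v) = (9/2, 4): K = -144/1713481.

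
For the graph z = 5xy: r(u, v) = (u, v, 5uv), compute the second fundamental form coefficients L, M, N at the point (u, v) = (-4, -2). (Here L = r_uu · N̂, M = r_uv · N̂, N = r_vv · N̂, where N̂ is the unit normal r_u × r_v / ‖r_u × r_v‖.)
L = 0;  M = 5*sqrt(501)/501;  N = 0

Compute the unit normal N̂(u, v) = (-5*v/sqrt(25*u^2 + 25*v^2 + 1), -5*u/sqrt(25*u^2 + 25*v^2 + 1), 1/sqrt(25*u^2 + 25*v^2 + 1)), and the second partials r_uu, r_uv, r_vv. Take dot products:
  L(u, v) = r_uu · N̂ = 0,
  M(u, v) = r_uv · N̂ = 5/sqrt(25*u^2 + 25*v^2 + 1),
  N(u, v) = r_vv · N̂ = 0.
Evaluating at (u, v) = (-4, -2):
  L = 0, M = 5*sqrt(501)/501, N = 0.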